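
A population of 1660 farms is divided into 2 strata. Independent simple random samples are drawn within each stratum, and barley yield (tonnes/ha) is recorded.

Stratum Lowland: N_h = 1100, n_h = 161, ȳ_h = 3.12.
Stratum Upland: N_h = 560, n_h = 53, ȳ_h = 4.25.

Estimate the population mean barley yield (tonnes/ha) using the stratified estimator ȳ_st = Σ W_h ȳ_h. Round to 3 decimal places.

ȳ_st ≈ 3.501

N = Σ N_h = 1660. Stratum weights W_h = N_h/N.
ȳ_st = (1100·3.12 + 560·4.25) / 1660 = 3.50120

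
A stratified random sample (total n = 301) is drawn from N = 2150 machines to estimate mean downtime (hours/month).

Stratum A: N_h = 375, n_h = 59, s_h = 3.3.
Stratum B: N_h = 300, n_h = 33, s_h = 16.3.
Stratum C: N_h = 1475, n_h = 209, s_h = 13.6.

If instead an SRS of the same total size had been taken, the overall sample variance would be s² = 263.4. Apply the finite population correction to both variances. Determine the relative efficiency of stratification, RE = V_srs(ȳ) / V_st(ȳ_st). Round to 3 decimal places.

RE ≈ 1.500

V̂(ȳ_st) = Σ W_h² (1 − n_h/N_h) s_h²/n_h, with W_h = N_h/N and N = 2150:
  stratum A: (375/2150)²·(1 − 59/375)·3.3²/59 = 0.0047317
  stratum B: (300/2150)²·(1 − 33/300)·16.3²/33 = 0.139514
  stratum C: (1475/2150)²·(1 − 209/1475)·13.6²/209 = 0.357504
V_st = 0.501749
V_srs = (1 − 301/2150)·263.4/301 = 0.752571
Relative efficiency = V_srs / V_st = 0.752571/0.501749 = 1.4999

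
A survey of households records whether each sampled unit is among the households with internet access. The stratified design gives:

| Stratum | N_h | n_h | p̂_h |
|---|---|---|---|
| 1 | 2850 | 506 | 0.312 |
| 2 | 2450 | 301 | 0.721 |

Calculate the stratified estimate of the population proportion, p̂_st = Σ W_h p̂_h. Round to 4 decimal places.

N = 5300; stratum weights W_h = N_h/N.
p̂_st = Σ W_h p̂_h = (2850·0.312 + 2450·0.721)/5300 = 0.50107

p̂_st ≈ 0.5011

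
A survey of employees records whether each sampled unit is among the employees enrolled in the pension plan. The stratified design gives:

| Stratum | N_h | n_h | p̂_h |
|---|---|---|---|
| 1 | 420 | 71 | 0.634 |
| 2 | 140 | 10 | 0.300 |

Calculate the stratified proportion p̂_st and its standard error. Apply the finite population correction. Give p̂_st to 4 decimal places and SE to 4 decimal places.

p̂_st ≈ 0.5505, SE ≈ 0.0539

N = 560; stratum weights W_h = N_h/N.
p̂_st = Σ W_h p̂_h = (420·0.634 + 140·0.300)/560 = 0.55050
V̂(p̂_st) = Σ W_h² (1 − n_h/N_h) p̂_h(1−p̂_h)/(n_h−1):
  stratum 1: (420/560)²·(1 − 71/420)·0.634·0.366/70 = 0.00154943
  stratum 2: (140/560)²·(1 − 10/140)·0.300·0.700/9 = 0.00135417
V̂(p̂_st) = 0.00290359; SE = √V̂ = 0.053885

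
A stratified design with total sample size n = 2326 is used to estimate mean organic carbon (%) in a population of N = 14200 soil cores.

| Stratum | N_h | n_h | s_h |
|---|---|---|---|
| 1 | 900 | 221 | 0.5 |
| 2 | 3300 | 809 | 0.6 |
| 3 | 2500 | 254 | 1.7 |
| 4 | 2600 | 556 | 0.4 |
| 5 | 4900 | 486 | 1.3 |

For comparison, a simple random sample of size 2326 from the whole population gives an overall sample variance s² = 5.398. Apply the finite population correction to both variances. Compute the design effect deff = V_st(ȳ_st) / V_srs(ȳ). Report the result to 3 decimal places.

V̂(ȳ_st) = Σ W_h² (1 − n_h/N_h) s_h²/n_h, with W_h = N_h/N and N = 14200:
  stratum 1: (900/14200)²·(1 − 221/900)·0.5²/221 = 3.42834e-06
  stratum 2: (3300/14200)²·(1 − 809/3300)·0.6²/809 = 1.81412e-05
  stratum 3: (2500/14200)²·(1 − 254/2500)·1.7²/254 = 0.000316838
  stratum 4: (2600/14200)²·(1 − 556/2600)·0.4²/556 = 7.58443e-06
  stratum 5: (4900/14200)²·(1 − 486/4900)·1.3²/486 = 0.000372994
V_st = 0.000718986
V_srs = (1 − 2326/14200)·5.398/2326 = 0.00194058
deff = V_st / V_srs = 0.000718986/0.00194058 = 0.3705

deff ≈ 0.371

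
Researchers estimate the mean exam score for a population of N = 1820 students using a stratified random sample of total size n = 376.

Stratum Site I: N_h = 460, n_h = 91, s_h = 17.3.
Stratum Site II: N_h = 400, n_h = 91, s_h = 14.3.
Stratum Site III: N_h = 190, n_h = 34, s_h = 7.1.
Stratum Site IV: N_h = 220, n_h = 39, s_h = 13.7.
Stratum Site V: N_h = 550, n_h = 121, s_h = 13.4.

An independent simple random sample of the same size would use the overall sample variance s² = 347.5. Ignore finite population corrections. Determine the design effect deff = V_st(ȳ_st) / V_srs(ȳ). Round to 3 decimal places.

V̂(ȳ_st) = Σ W_h² s_h²/n_h, with W_h = N_h/N and N = 1820:
  stratum Site I: (460/1820)²·17.3²/91 = 0.210099
  stratum Site II: (400/1820)²·14.3²/91 = 0.108545
  stratum Site III: (190/1820)²·7.1²/34 = 0.0161585
  stratum Site IV: (220/1820)²·13.7²/39 = 0.07032
  stratum Site V: (550/1820)²·13.4²/121 = 0.135521
V_st = 0.540643
V_srs = s²/n = 347.5/376 = 0.924202
deff = V_st / V_srs = 0.540643/0.924202 = 0.5850

deff ≈ 0.585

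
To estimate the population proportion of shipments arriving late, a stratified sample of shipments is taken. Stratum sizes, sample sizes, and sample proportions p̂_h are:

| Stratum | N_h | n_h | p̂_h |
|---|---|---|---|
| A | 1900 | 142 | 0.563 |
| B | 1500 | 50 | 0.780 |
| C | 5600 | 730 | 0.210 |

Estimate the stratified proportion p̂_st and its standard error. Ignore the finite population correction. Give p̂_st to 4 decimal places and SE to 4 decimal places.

N = 9000; stratum weights W_h = N_h/N.
p̂_st = Σ W_h p̂_h = (1900·0.563 + 1500·0.780 + 5600·0.210)/9000 = 0.37952
V̂(p̂_st) = Σ W_h² p̂_h(1−p̂_h)/(n_h−1):
  stratum A: (1900/9000)²·0.563·0.437/141 = 7.77666e-05
  stratum B: (1500/9000)²·0.780·0.220/49 = 9.72789e-05
  stratum C: (5600/9000)²·0.210·0.790/729 = 8.81069e-05
V̂(p̂_st) = 0.000263152; SE = √V̂ = 0.016222

p̂_st ≈ 0.3795, SE ≈ 0.0162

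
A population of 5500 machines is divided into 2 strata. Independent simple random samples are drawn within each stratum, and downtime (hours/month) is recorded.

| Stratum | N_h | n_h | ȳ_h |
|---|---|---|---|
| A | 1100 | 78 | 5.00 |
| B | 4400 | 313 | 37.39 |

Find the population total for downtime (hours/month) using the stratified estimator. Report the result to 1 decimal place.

τ̂_st ≈ 170016.0

τ̂_st = Σ N_h ȳ_h = 1100·5.00 + 4400·37.39 = 170016.0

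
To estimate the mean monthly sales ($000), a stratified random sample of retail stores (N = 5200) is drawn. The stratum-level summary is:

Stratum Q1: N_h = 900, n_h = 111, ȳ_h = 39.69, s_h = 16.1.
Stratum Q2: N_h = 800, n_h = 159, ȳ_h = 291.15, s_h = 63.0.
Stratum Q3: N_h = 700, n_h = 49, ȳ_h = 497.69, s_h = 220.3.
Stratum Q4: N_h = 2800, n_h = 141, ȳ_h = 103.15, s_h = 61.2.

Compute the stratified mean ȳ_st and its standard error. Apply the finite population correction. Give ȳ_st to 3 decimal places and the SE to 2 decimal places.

ȳ_st ≈ 174.201, SE ≈ 4.95

ȳ_st = Σ W_h ȳ_h = (900·39.69 + 800·291.15 + 700·497.69 + 2800·103.15)/5200 = 174.20077
V̂(ȳ_st) = Σ W_h² (1 − n_h/N_h) s_h²/n_h, with W_h = N_h/N and N = 5200:
  stratum Q1: (900/5200)²·(1 − 111/900)·16.1²/111 = 0.0613256
  stratum Q2: (800/5200)²·(1 − 159/800)·63.0²/159 = 0.473397
  stratum Q3: (700/5200)²·(1 − 49/700)·220.3²/49 = 16.6919
  stratum Q4: (2800/5200)²·(1 − 141/2800)·61.2²/141 = 7.31397
V̂(ȳ_st) = 24.5406
SE(ȳ_st) = √24.5406 = 4.95384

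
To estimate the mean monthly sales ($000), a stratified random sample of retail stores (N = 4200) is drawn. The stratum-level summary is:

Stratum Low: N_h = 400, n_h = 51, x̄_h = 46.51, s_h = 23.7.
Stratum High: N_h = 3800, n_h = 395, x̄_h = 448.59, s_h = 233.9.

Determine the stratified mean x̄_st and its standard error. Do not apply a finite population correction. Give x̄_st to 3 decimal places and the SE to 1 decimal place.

x̄_st ≈ 410.297, SE ≈ 10.7

x̄_st = Σ W_h x̄_h = (400·46.51 + 3800·448.59)/4200 = 410.29667
V̂(x̄_st) = Σ W_h² s_h²/n_h, with W_h = N_h/N and N = 4200:
  stratum Low: (400/4200)²·23.7²/51 = 0.099896
  stratum High: (3800/4200)²·233.9²/395 = 113.379
V̂(x̄_st) = 113.479
SE(x̄_st) = √113.479 = 10.6526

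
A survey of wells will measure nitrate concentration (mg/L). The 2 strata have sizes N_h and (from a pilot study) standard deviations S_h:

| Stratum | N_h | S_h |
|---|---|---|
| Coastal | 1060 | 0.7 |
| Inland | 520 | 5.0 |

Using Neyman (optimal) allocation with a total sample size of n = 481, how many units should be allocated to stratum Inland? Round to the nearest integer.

Neyman allocation: n_h = n · N_h S_h / Σ N_i S_i, with n = 481.
  stratum Coastal: N_h·S_h = 1060·0.7 = 742.00
  stratum Inland: N_h·S_h = 520·5.0 = 2600.00
Σ N_h S_h = 3342.00
n for stratum Inland = 481·2600.00/3342.00 = 374.207 → 374

374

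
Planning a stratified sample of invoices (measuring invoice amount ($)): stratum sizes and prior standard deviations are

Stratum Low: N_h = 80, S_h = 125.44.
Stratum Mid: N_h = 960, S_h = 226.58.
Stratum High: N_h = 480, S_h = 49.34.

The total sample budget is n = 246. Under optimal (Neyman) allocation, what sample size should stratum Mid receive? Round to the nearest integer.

Neyman allocation: n_h = n · N_h S_h / Σ N_i S_i, with n = 246.
  stratum Low: N_h·S_h = 80·125.44 = 10035.20
  stratum Mid: N_h·S_h = 960·226.58 = 217516.80
  stratum High: N_h·S_h = 480·49.34 = 23683.20
Σ N_h S_h = 251235.20
n for stratum Mid = 246·217516.80/251235.20 = 212.984 → 213

213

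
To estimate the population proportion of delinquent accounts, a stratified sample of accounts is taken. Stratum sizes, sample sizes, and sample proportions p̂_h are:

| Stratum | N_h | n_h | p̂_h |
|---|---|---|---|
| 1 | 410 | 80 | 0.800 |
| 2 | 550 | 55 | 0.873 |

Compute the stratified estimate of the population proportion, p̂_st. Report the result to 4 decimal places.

p̂_st ≈ 0.8418

N = 960; stratum weights W_h = N_h/N.
p̂_st = Σ W_h p̂_h = (410·0.800 + 550·0.873)/960 = 0.84182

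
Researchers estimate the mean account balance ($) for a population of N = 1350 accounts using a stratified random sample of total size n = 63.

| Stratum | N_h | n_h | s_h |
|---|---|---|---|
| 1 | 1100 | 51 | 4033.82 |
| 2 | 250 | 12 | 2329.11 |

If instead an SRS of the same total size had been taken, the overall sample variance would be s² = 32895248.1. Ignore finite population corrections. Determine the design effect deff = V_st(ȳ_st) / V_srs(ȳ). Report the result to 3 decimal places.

deff ≈ 0.435

V̂(ȳ_st) = Σ W_h² s_h²/n_h, with W_h = N_h/N and N = 1350:
  stratum 1: (1100/1350)²·4033.82²/51 = 211827
  stratum 2: (250/1350)²·2329.11²/12 = 15502.8
V_st = 227330
V_srs = s²/n = 32895248.1/63 = 522147
deff = V_st / V_srs = 227330/522147 = 0.4354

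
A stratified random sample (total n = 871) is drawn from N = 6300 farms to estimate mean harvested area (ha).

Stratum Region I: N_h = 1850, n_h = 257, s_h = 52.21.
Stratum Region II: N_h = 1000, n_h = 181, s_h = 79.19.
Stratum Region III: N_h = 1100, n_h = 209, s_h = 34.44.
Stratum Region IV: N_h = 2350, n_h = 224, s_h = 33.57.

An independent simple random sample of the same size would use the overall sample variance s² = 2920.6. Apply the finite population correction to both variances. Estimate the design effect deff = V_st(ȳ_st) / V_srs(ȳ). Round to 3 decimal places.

V̂(ȳ_st) = Σ W_h² (1 − n_h/N_h) s_h²/n_h, with W_h = N_h/N and N = 6300:
  stratum Region I: (1850/6300)²·(1 − 257/1850)·52.21²/257 = 0.787555
  stratum Region II: (1000/6300)²·(1 − 181/1000)·79.19²/181 = 0.714932
  stratum Region III: (1100/6300)²·(1 − 209/1100)·34.44²/209 = 0.140142
  stratum Region IV: (2350/6300)²·(1 − 224/2350)·33.57²/224 = 0.633293
V_st = 2.27592
V_srs = (1 − 871/6300)·2920.6/871 = 2.88957
deff = V_st / V_srs = 2.27592/2.88957 = 0.7876

deff ≈ 0.788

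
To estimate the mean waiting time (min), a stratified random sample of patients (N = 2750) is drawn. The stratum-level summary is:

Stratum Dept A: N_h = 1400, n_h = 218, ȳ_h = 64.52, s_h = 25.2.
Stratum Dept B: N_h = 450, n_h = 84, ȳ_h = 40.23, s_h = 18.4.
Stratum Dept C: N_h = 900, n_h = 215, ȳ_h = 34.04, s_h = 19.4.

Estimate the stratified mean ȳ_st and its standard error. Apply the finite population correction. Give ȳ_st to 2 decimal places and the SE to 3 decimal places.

ȳ_st = Σ W_h ȳ_h = (1400·64.52 + 450·40.23 + 900·34.04)/2750 = 50.57000
V̂(ȳ_st) = Σ W_h² (1 − n_h/N_h) s_h²/n_h, with W_h = N_h/N and N = 2750:
  stratum Dept A: (1400/2750)²·(1 − 218/1400)·25.2²/218 = 0.637419
  stratum Dept B: (450/2750)²·(1 − 84/450)·18.4²/84 = 0.0877778
  stratum Dept C: (900/2750)²·(1 − 215/900)·19.4²/215 = 0.142703
V̂(ȳ_st) = 0.867899
SE(ȳ_st) = √0.867899 = 0.931611

ȳ_st ≈ 50.57, SE ≈ 0.932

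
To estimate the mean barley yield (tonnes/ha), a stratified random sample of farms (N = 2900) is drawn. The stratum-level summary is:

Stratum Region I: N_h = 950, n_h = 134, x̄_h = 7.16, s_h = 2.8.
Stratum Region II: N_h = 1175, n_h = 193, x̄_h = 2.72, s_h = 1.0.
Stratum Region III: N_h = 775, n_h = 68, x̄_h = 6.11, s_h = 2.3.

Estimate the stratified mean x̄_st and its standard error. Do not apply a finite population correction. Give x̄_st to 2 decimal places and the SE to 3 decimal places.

x̄_st ≈ 5.08, SE ≈ 0.113

x̄_st = Σ W_h x̄_h = (950·7.16 + 1175·2.72 + 775·6.11)/2900 = 5.08043
V̂(x̄_st) = Σ W_h² s_h²/n_h, with W_h = N_h/N and N = 2900:
  stratum Region I: (950/2900)²·2.8²/134 = 0.0062786
  stratum Region II: (1175/2900)²·1.0²/193 = 0.000850594
  stratum Region III: (775/2900)²·2.3²/68 = 0.0055559
V̂(x̄_st) = 0.0126851
SE(x̄_st) = √0.0126851 = 0.112628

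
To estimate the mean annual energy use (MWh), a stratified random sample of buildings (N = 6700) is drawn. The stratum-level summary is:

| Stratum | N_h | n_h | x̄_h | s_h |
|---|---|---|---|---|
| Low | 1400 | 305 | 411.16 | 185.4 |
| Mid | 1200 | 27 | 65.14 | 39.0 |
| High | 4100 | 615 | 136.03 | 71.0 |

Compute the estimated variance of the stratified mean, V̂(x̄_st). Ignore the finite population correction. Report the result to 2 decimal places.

V̂(x̄_st) = Σ W_h² s_h²/n_h, with W_h = N_h/N and N = 6700:
  stratum Low: (1400/6700)²·185.4²/305 = 4.92069
  stratum Mid: (1200/6700)²·39.0²/27 = 1.80708
  stratum High: (4100/6700)²·71.0²/615 = 3.06944
V̂(x̄_st) = 9.79722

V̂(x̄_st) ≈ 9.80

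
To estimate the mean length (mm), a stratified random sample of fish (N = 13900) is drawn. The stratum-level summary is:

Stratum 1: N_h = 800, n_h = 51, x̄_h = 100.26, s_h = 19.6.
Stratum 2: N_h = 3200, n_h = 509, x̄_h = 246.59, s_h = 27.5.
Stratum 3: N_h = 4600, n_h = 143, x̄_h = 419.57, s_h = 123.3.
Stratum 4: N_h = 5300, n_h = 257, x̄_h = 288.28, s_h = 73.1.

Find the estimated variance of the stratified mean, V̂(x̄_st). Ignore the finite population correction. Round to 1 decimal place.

V̂(x̄_st) ≈ 14.8

V̂(x̄_st) = Σ W_h² s_h²/n_h, with W_h = N_h/N and N = 13900:
  stratum 1: (800/13900)²·19.6²/51 = 0.0249513
  stratum 2: (3200/13900)²·27.5²/509 = 0.0787441
  stratum 3: (4600/13900)²·123.3²/143 = 11.6433
  stratum 4: (5300/13900)²·73.1²/257 = 3.0229
V̂(x̄_st) = 14.7699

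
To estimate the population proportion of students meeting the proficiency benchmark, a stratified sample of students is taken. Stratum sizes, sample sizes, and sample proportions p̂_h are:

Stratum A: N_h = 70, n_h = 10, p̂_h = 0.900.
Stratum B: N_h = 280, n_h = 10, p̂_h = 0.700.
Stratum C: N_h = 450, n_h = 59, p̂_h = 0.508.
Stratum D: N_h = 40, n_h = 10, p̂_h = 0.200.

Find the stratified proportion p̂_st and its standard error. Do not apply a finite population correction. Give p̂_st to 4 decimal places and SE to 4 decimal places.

p̂_st ≈ 0.5900, SE ≈ 0.0628

N = 840; stratum weights W_h = N_h/N.
p̂_st = Σ W_h p̂_h = (70·0.900 + 280·0.700 + 450·0.508 + 40·0.200)/840 = 0.59000
V̂(p̂_st) = Σ W_h² p̂_h(1−p̂_h)/(n_h−1):
  stratum A: (70/840)²·0.900·0.100/9 = 6.94444e-05
  stratum B: (280/840)²·0.700·0.300/9 = 0.00259259
  stratum C: (450/840)²·0.508·0.492/58 = 0.00123671
  stratum D: (40/840)²·0.200·0.800/9 = 4.03124e-05
V̂(p̂_st) = 0.00393906; SE = √V̂ = 0.0627619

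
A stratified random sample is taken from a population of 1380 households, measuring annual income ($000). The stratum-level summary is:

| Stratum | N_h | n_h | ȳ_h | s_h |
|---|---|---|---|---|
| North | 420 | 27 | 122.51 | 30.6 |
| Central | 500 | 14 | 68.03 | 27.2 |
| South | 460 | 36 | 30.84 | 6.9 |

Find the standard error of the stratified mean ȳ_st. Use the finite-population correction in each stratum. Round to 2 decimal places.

SE(ȳ_st) ≈ 3.14

V̂(ȳ_st) = Σ W_h² (1 − n_h/N_h) s_h²/n_h, with W_h = N_h/N and N = 1380:
  stratum North: (420/1380)²·(1 − 27/420)·30.6²/27 = 3.00582
  stratum Central: (500/1380)²·(1 − 14/500)·27.2²/14 = 6.74307
  stratum South: (460/1380)²·(1 − 36/460)·6.9²/36 = 0.135444
V̂(ȳ_st) = 9.88434
SE(ȳ_st) = √9.88434 = 3.14394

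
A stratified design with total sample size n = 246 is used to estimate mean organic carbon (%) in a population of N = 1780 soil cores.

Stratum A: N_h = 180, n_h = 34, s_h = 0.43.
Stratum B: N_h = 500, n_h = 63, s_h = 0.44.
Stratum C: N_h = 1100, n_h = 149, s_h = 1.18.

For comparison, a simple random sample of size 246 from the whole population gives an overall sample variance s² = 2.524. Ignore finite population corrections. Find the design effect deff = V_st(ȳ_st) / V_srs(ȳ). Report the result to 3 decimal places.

deff ≈ 0.377

V̂(ȳ_st) = Σ W_h² s_h²/n_h, with W_h = N_h/N and N = 1780:
  stratum A: (180/1780)²·0.43²/34 = 5.56113e-05
  stratum B: (500/1780)²·0.44²/63 = 0.000242474
  stratum C: (1100/1780)²·1.18²/149 = 0.00356881
V_st = 0.00386689
V_srs = s²/n = 2.524/246 = 0.0102602
deff = V_st / V_srs = 0.00386689/0.0102602 = 0.3769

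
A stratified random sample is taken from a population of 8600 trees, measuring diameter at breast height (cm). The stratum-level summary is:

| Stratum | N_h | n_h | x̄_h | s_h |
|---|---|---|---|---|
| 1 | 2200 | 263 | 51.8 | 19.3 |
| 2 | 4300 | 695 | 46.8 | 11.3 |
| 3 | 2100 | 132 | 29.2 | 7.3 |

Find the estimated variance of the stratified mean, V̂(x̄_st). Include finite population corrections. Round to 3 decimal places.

V̂(x̄_st) ≈ 0.143

V̂(x̄_st) = Σ W_h² (1 − n_h/N_h) s_h²/n_h, with W_h = N_h/N and N = 8600:
  stratum 1: (2200/8600)²·(1 − 263/2200)·19.3²/263 = 0.0816045
  stratum 2: (4300/8600)²·(1 − 695/4300)·11.3²/695 = 0.0385078
  stratum 3: (2100/8600)²·(1 − 132/2100)·7.3²/132 = 0.022559
V̂(x̄_st) = 0.142671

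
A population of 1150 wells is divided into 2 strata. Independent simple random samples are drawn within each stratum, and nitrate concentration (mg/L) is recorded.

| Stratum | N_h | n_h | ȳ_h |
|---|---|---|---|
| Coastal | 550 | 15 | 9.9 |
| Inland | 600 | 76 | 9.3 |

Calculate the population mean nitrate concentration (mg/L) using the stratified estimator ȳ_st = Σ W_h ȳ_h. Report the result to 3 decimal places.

ȳ_st ≈ 9.587

N = Σ N_h = 1150. Stratum weights W_h = N_h/N.
ȳ_st = (550·9.9 + 600·9.3) / 1150 = 9.58696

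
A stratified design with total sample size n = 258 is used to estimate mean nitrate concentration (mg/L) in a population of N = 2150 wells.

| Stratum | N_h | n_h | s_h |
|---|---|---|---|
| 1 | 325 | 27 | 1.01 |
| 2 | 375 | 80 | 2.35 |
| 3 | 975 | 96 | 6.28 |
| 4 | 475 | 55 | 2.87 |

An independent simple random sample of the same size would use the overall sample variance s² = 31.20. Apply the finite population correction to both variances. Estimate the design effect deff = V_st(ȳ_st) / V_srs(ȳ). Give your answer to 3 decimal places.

deff ≈ 0.799

V̂(ȳ_st) = Σ W_h² (1 − n_h/N_h) s_h²/n_h, with W_h = N_h/N and N = 2150:
  stratum 1: (325/2150)²·(1 − 27/325)·1.01²/27 = 0.000791593
  stratum 2: (375/2150)²·(1 − 80/375)·2.35²/80 = 0.00165205
  stratum 3: (975/2150)²·(1 − 96/975)·6.28²/96 = 0.0761666
  stratum 4: (475/2150)²·(1 − 55/475)·2.87²/55 = 0.00646349
V_st = 0.0850737
V_srs = (1 − 258/2150)·31.20/258 = 0.106419
deff = V_st / V_srs = 0.0850737/0.106419 = 0.7994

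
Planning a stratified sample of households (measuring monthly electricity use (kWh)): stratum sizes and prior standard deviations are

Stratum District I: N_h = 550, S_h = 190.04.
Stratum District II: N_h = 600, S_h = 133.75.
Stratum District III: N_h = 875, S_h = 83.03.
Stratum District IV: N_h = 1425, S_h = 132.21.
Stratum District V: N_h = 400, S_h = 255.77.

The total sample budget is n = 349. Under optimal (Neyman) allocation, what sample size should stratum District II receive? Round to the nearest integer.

Neyman allocation: n_h = n · N_h S_h / Σ N_i S_i, with n = 349.
  stratum District I: N_h·S_h = 550·190.04 = 104522.00
  stratum District II: N_h·S_h = 600·133.75 = 80250.00
  stratum District III: N_h·S_h = 875·83.03 = 72651.25
  stratum District IV: N_h·S_h = 1425·132.21 = 188399.25
  stratum District V: N_h·S_h = 400·255.77 = 102308.00
Σ N_h S_h = 548130.50
n for stratum District II = 349·80250.00/548130.50 = 51.096 → 51

51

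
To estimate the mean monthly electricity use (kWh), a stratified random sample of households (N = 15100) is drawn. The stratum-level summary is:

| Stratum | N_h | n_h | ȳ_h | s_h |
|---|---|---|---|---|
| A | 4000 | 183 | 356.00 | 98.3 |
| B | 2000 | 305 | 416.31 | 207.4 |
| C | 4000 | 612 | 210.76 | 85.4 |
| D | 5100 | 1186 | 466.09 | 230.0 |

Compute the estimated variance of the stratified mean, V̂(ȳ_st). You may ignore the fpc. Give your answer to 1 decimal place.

V̂(ȳ_st) ≈ 12.1

V̂(ȳ_st) = Σ W_h² s_h²/n_h, with W_h = N_h/N and N = 15100:
  stratum A: (4000/15100)²·98.3²/183 = 3.70529
  stratum B: (2000/15100)²·207.4²/305 = 2.47414
  stratum C: (4000/15100)²·85.4²/612 = 0.836239
  stratum D: (5100/15100)²·230.0²/1186 = 5.08812
V̂(ȳ_st) = 12.1038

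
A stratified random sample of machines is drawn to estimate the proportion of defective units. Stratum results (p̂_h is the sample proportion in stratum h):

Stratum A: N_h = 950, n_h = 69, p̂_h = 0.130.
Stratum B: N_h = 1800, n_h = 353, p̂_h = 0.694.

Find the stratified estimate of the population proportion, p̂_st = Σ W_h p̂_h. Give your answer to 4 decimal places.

p̂_st ≈ 0.4992

N = 2750; stratum weights W_h = N_h/N.
p̂_st = Σ W_h p̂_h = (950·0.130 + 1800·0.694)/2750 = 0.49916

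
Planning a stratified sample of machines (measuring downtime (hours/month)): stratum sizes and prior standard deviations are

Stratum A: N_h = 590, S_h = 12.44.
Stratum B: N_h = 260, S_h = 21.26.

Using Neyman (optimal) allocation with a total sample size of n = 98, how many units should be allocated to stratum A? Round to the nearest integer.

56

Neyman allocation: n_h = n · N_h S_h / Σ N_i S_i, with n = 98.
  stratum A: N_h·S_h = 590·12.44 = 7339.60
  stratum B: N_h·S_h = 260·21.26 = 5527.60
Σ N_h S_h = 12867.20
n for stratum A = 98·7339.60/12867.20 = 55.900 → 56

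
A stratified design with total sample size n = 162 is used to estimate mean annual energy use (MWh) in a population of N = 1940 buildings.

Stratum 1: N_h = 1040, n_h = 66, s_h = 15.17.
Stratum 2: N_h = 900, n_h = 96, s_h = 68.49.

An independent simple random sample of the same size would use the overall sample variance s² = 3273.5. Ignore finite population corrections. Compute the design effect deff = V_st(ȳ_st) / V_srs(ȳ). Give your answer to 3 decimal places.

deff ≈ 0.570

V̂(ȳ_st) = Σ W_h² s_h²/n_h, with W_h = N_h/N and N = 1940:
  stratum 1: (1040/1940)²·15.17²/66 = 1.00205
  stratum 2: (900/1940)²·68.49²/96 = 10.5163
V_st = 11.5184
V_srs = s²/n = 3273.5/162 = 20.2068
deff = V_st / V_srs = 11.5184/20.2068 = 0.5700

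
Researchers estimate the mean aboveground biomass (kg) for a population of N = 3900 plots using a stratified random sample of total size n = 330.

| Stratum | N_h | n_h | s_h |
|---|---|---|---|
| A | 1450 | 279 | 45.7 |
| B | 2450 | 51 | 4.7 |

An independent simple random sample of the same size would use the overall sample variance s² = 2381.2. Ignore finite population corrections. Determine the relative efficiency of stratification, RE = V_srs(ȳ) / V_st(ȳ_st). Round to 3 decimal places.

V̂(ȳ_st) = Σ W_h² s_h²/n_h, with W_h = N_h/N and N = 3900:
  stratum A: (1450/3900)²·45.7²/279 = 1.03475
  stratum B: (2450/3900)²·4.7²/51 = 0.170934
V_st = 1.20568
V_srs = s²/n = 2381.2/330 = 7.21576
Relative efficiency = V_srs / V_st = 7.21576/1.20568 = 5.9848

RE ≈ 5.985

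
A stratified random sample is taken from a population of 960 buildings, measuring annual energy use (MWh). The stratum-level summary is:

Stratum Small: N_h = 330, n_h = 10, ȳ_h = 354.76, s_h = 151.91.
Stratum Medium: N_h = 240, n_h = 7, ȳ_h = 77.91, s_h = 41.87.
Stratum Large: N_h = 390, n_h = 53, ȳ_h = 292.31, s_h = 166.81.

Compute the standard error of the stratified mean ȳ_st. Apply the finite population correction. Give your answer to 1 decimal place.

V̂(ȳ_st) = Σ W_h² (1 − n_h/N_h) s_h²/n_h, with W_h = N_h/N and N = 960:
  stratum Small: (330/960)²·(1 − 10/330)·151.91²/10 = 264.42
  stratum Medium: (240/960)²·(1 − 7/240)·41.87²/7 = 15.1961
  stratum Large: (390/960)²·(1 − 53/390)·166.81²/53 = 74.8722
V̂(ȳ_st) = 354.488
SE(ȳ_st) = √354.488 = 18.8279

SE(ȳ_st) ≈ 18.8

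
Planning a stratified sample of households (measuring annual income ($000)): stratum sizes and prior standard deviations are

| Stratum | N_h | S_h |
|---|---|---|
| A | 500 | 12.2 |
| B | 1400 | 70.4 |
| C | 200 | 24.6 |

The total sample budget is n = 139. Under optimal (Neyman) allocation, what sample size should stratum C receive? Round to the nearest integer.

6

Neyman allocation: n_h = n · N_h S_h / Σ N_i S_i, with n = 139.
  stratum A: N_h·S_h = 500·12.2 = 6100.00
  stratum B: N_h·S_h = 1400·70.4 = 98560.00
  stratum C: N_h·S_h = 200·24.6 = 4920.00
Σ N_h S_h = 109580.00
n for stratum C = 139·4920.00/109580.00 = 6.241 → 6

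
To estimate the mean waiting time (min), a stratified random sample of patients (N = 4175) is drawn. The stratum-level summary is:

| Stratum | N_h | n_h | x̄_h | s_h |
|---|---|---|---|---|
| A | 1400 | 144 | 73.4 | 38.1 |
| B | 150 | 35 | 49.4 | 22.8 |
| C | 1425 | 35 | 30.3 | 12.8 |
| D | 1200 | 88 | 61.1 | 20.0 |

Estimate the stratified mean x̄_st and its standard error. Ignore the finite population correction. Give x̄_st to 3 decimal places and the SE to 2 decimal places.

x̄_st ≈ 54.292, SE ≈ 1.44

x̄_st = Σ W_h x̄_h = (1400·73.4 + 150·49.4 + 1425·30.3 + 1200·61.1)/4175 = 54.29162
V̂(x̄_st) = Σ W_h² s_h²/n_h, with W_h = N_h/N and N = 4175:
  stratum A: (1400/4175)²·38.1²/144 = 1.13352
  stratum B: (150/4175)²·22.8²/35 = 0.0191722
  stratum C: (1425/4175)²·12.8²/35 = 0.545342
  stratum D: (1200/4175)²·20.0²/88 = 0.375515
V̂(x̄_st) = 2.07355
SE(x̄_st) = √2.07355 = 1.43998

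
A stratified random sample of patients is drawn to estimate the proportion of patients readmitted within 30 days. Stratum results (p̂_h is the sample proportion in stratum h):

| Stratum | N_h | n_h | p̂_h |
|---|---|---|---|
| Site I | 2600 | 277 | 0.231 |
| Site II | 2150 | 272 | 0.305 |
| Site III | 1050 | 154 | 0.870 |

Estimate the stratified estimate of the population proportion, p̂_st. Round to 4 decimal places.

p̂_st ≈ 0.3741

N = 5800; stratum weights W_h = N_h/N.
p̂_st = Σ W_h p̂_h = (2600·0.231 + 2150·0.305 + 1050·0.870)/5800 = 0.37411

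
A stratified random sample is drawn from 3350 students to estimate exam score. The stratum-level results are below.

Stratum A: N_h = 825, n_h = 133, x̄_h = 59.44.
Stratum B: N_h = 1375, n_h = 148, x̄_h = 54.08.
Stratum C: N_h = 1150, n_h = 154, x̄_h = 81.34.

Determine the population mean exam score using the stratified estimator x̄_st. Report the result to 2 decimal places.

x̄_st ≈ 64.76

N = Σ N_h = 3350. Stratum weights W_h = N_h/N.
x̄_st = (825·59.44 + 1375·54.08 + 1150·81.34) / 3350 = 64.7579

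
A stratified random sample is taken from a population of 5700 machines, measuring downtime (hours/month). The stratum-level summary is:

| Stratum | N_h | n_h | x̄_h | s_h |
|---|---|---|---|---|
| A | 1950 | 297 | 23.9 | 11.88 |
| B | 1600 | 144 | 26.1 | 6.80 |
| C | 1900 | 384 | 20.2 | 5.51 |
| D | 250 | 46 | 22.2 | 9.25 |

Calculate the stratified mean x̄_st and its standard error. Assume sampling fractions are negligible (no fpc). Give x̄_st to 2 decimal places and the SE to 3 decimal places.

x̄_st ≈ 23.21, SE ≈ 0.305

x̄_st = Σ W_h x̄_h = (1950·23.9 + 1600·26.1 + 1900·20.2 + 250·22.2)/5700 = 23.20965
V̂(x̄_st) = Σ W_h² s_h²/n_h, with W_h = N_h/N and N = 5700:
  stratum A: (1950/5700)²·11.88²/297 = 0.0556155
  stratum B: (1600/5700)²·6.80²/144 = 0.0253015
  stratum C: (1900/5700)²·5.51²/384 = 0.00878475
  stratum D: (250/5700)²·9.25²/46 = 0.00357813
V̂(x̄_st) = 0.0932799
SE(x̄_st) = √0.0932799 = 0.305418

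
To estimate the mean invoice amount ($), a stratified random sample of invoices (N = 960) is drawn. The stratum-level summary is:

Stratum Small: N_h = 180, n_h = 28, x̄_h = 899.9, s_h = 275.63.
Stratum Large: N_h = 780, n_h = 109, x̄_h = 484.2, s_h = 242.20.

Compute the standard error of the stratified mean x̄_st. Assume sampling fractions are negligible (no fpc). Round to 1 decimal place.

V̂(x̄_st) = Σ W_h² s_h²/n_h, with W_h = N_h/N and N = 960:
  stratum Small: (180/960)²·275.63²/28 = 95.3888
  stratum Large: (780/960)²·242.20²/109 = 355.278
V̂(x̄_st) = 450.667
SE(x̄_st) = √450.667 = 21.2289

SE(x̄_st) ≈ 21.2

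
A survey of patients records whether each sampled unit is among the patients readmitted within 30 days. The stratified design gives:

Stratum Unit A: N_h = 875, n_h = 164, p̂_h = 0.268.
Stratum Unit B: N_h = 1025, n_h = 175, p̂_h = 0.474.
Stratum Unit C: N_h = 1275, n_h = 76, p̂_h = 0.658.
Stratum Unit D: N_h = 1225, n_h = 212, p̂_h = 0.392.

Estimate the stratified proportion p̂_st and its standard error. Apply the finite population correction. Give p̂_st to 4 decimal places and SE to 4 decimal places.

N = 4400; stratum weights W_h = N_h/N.
p̂_st = Σ W_h p̂_h = (875·0.268 + 1025·0.474 + 1275·0.658 + 1225·0.392)/4400 = 0.46352
V̂(p̂_st) = Σ W_h² (1 − n_h/N_h) p̂_h(1−p̂_h)/(n_h−1):
  stratum Unit A: (875/4400)²·(1 − 164/875)·0.268·0.732/163 = 3.8675e-05
  stratum Unit B: (1025/4400)²·(1 − 175/1025)·0.474·0.526/174 = 6.4484e-05
  stratum Unit C: (1275/4400)²·(1 − 76/1275)·0.658·0.342/75 = 0.000236927
  stratum Unit D: (1225/4400)²·(1 − 212/1225)·0.392·0.608/211 = 7.24015e-05
V̂(p̂_st) = 0.000412488; SE = √V̂ = 0.0203098

p̂_st ≈ 0.4635, SE ≈ 0.0203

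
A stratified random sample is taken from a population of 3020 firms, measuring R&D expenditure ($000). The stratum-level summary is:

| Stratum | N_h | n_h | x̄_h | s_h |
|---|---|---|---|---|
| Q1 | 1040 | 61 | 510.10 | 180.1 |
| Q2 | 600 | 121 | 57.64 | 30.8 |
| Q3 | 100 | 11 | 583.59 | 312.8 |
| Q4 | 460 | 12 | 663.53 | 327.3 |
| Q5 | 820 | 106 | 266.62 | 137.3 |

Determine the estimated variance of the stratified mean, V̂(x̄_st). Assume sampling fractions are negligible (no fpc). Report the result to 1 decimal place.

V̂(x̄_st) = Σ W_h² s_h²/n_h, with W_h = N_h/N and N = 3020:
  stratum Q1: (1040/3020)²·180.1²/61 = 63.0595
  stratum Q2: (600/3020)²·30.8²/121 = 0.30946
  stratum Q3: (100/3020)²·312.8²/11 = 9.75275
  stratum Q4: (460/3020)²·327.3²/12 = 207.115
  stratum Q5: (820/3020)²·137.3²/106 = 13.1114
V̂(x̄_st) = 293.349

V̂(x̄_st) ≈ 293.3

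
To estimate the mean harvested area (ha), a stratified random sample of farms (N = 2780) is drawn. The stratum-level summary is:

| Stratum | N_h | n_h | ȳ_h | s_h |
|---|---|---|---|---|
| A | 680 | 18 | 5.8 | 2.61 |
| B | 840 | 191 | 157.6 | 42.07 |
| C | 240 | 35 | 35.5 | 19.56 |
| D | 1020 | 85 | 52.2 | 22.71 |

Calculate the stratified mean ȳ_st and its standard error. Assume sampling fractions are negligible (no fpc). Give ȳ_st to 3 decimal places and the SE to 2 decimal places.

ȳ_st = Σ W_h ȳ_h = (680·5.8 + 840·157.6 + 240·35.5 + 1020·52.2)/2780 = 71.25612
V̂(ȳ_st) = Σ W_h² s_h²/n_h, with W_h = N_h/N and N = 2780:
  stratum A: (680/2780)²·2.61²/18 = 0.0226431
  stratum B: (840/2780)²·42.07²/191 = 0.84602
  stratum C: (240/2780)²·19.56²/35 = 0.0814709
  stratum D: (1020/2780)²·22.71²/85 = 0.816819
V̂(ȳ_st) = 1.76695
SE(ȳ_st) = √1.76695 = 1.32927

ȳ_st ≈ 71.256, SE ≈ 1.33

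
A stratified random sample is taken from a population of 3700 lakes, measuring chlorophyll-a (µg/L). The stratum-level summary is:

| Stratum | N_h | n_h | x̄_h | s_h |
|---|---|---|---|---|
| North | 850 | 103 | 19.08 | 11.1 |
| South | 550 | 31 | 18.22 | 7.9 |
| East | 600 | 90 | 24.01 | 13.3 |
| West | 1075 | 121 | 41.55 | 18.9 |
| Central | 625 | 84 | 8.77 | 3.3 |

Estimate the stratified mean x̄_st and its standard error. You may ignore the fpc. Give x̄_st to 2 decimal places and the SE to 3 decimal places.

x̄_st ≈ 24.54, SE ≈ 0.642

x̄_st = Σ W_h x̄_h = (850·19.08 + 550·18.22 + 600·24.01 + 1075·41.55 + 625·8.77)/3700 = 24.53851
V̂(x̄_st) = Σ W_h² s_h²/n_h, with W_h = N_h/N and N = 3700:
  stratum North: (850/3700)²·11.1²/103 = 0.0631311
  stratum South: (550/3700)²·7.9²/31 = 0.0444851
  stratum East: (600/3700)²·13.3²/90 = 0.0516844
  stratum West: (1075/3700)²·18.9²/121 = 0.249202
  stratum Central: (625/3700)²·3.3²/84 = 0.00369918
V̂(x̄_st) = 0.412202
SE(x̄_st) = √0.412202 = 0.64203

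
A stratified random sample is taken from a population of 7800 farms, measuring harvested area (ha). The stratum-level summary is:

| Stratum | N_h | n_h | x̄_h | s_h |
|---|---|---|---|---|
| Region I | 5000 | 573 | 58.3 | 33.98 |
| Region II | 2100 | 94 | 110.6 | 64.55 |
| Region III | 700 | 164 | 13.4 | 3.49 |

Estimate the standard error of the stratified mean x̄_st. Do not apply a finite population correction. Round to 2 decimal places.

V̂(x̄_st) = Σ W_h² s_h²/n_h, with W_h = N_h/N and N = 7800:
  stratum Region I: (5000/7800)²·33.98²/573 = 0.828024
  stratum Region II: (2100/7800)²·64.55²/94 = 3.21302
  stratum Region III: (700/7800)²·3.49²/164 = 0.000598155
V̂(x̄_st) = 4.04165
SE(x̄_st) = √4.04165 = 2.01038

SE(x̄_st) ≈ 2.01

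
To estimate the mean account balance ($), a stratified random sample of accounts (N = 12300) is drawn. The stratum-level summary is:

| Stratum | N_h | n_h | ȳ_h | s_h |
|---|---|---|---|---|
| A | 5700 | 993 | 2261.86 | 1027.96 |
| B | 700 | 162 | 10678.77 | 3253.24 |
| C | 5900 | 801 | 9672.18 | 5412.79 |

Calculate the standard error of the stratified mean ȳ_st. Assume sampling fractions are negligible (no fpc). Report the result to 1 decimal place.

V̂(ȳ_st) = Σ W_h² s_h²/n_h, with W_h = N_h/N and N = 12300:
  stratum A: (5700/12300)²·1027.96²/993 = 228.53
  stratum B: (700/12300)²·3253.24²/162 = 211.594
  stratum C: (5900/12300)²·5412.79²/801 = 8415.96
V̂(ȳ_st) = 8856.08
SE(ȳ_st) = √8856.08 = 94.1068

SE(ȳ_st) ≈ 94.1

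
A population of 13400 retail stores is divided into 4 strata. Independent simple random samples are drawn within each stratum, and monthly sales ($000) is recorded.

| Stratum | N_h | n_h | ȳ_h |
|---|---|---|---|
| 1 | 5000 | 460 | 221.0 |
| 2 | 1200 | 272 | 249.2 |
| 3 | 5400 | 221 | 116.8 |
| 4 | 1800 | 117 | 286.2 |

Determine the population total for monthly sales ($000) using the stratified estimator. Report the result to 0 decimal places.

τ̂_st ≈ 2549920

τ̂_st = Σ N_h ȳ_h = 5000·221.0 + 1200·249.2 + 5400·116.8 + 1800·286.2 = 2549920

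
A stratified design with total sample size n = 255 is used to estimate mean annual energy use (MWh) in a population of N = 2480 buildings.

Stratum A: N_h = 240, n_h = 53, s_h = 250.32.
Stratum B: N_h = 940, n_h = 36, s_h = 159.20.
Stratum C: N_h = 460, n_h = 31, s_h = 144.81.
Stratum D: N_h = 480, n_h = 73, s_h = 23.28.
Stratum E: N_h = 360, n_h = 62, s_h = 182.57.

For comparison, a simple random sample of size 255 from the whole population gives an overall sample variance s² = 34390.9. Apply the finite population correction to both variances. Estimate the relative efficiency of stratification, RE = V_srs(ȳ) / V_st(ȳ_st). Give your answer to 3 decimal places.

V̂(ȳ_st) = Σ W_h² (1 − n_h/N_h) s_h²/n_h, with W_h = N_h/N and N = 2480:
  stratum A: (240/2480)²·(1 − 53/240)·250.32²/53 = 8.6271
  stratum B: (940/2480)²·(1 − 36/940)·159.20²/36 = 97.2695
  stratum C: (460/2480)²·(1 − 31/460)·144.81²/31 = 21.7044
  stratum D: (480/2480)²·(1 − 73/480)·23.28²/73 = 0.235817
  stratum E: (360/2480)²·(1 − 62/360)·182.57²/62 = 9.3774
V_st = 137.214
V_srs = (1 − 255/2480)·34390.9/255 = 120.999
Relative efficiency = V_srs / V_st = 120.999/137.214 = 0.8818

RE ≈ 0.882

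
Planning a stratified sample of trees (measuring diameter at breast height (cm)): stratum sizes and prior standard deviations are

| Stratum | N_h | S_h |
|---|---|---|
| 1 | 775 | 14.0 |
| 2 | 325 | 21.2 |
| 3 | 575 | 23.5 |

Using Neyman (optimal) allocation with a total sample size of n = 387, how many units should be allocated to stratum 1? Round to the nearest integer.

Neyman allocation: n_h = n · N_h S_h / Σ N_i S_i, with n = 387.
  stratum 1: N_h·S_h = 775·14.0 = 10850.00
  stratum 2: N_h·S_h = 325·21.2 = 6890.00
  stratum 3: N_h·S_h = 575·23.5 = 13512.50
Σ N_h S_h = 31252.50
n for stratum 1 = 387·10850.00/31252.50 = 134.356 → 134

134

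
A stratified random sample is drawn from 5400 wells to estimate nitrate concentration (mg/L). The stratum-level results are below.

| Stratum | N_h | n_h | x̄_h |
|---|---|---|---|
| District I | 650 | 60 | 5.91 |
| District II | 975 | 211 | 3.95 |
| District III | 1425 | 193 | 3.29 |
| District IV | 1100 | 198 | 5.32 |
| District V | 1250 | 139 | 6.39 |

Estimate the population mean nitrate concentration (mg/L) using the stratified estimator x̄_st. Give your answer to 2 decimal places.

x̄_st ≈ 4.86

N = Σ N_h = 5400. Stratum weights W_h = N_h/N.
x̄_st = (650·5.91 + 975·3.95 + 1425·3.29 + 1100·5.32 + 1250·6.39) / 5400 = 4.8556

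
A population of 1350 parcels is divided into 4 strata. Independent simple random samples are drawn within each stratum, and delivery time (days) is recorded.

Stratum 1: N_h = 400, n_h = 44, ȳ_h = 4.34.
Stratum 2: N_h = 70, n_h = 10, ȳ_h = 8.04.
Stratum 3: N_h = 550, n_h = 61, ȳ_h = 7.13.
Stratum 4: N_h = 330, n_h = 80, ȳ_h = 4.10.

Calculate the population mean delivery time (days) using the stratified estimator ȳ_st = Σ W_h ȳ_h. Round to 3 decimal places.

ȳ_st ≈ 5.610

N = Σ N_h = 1350. Stratum weights W_h = N_h/N.
ȳ_st = (400·4.34 + 70·8.04 + 550·7.13 + 330·4.10) / 1350 = 5.60985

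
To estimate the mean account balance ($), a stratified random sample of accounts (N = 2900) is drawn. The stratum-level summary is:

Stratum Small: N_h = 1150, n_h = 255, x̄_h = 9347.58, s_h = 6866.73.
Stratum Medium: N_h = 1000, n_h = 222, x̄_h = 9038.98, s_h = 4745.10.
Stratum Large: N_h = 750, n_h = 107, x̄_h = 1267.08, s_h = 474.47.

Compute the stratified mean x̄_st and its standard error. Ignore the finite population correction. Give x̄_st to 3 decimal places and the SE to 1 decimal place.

x̄_st ≈ 7151.382, SE ≈ 203.2

x̄_st = Σ W_h x̄_h = (1150·9347.58 + 1000·9038.98 + 750·1267.08)/2900 = 7151.38172
V̂(x̄_st) = Σ W_h² s_h²/n_h, with W_h = N_h/N and N = 2900:
  stratum Small: (1150/2900)²·6866.73²/255 = 29077.7
  stratum Medium: (1000/2900)²·4745.10²/222 = 12059.8
  stratum Large: (750/2900)²·474.47²/107 = 140.721
V̂(x̄_st) = 41278.2
SE(x̄_st) = √41278.2 = 203.17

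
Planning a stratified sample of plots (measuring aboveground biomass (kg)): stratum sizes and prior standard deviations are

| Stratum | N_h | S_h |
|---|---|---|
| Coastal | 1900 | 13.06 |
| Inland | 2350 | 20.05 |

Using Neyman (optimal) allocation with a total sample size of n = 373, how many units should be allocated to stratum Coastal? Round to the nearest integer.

Neyman allocation: n_h = n · N_h S_h / Σ N_i S_i, with n = 373.
  stratum Coastal: N_h·S_h = 1900·13.06 = 24814.00
  stratum Inland: N_h·S_h = 2350·20.05 = 47117.50
Σ N_h S_h = 71931.50
n for stratum Coastal = 373·24814.00/71931.50 = 128.673 → 129

129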